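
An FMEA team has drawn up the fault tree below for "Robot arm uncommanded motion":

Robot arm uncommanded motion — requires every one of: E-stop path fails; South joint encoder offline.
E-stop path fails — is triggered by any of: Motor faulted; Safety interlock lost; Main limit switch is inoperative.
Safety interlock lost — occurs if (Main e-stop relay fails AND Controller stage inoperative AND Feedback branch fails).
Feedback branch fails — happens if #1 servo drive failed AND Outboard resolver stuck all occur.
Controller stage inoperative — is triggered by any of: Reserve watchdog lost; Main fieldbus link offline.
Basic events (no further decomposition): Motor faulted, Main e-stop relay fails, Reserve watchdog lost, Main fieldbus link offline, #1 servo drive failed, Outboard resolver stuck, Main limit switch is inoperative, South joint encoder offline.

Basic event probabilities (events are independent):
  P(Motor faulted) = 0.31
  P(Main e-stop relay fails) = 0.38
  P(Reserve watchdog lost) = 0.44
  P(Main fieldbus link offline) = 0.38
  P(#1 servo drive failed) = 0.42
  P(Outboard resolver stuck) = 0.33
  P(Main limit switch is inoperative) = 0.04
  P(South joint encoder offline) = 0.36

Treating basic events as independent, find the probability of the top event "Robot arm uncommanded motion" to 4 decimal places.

0.1297

P(Controller stage inoperative) [OR] = 1 − (1−0.44) × (1−0.38) = 0.652800
P(Feedback branch fails) [AND] = 0.42 × 0.33 = 0.138600
P(Safety interlock lost) [AND] = 0.38 × 0.652800 × 0.138600 = 0.034382
P(E-stop path fails) [OR] = 1 − (1−0.31) × (1−0.034382) × (1−0.04) = 0.360375
P(Robot arm uncommanded motion) [AND] = 0.360375 × 0.36 = 0.129735
Rounded to 4 decimal places: P(Robot arm uncommanded motion) ≈ 0.1297.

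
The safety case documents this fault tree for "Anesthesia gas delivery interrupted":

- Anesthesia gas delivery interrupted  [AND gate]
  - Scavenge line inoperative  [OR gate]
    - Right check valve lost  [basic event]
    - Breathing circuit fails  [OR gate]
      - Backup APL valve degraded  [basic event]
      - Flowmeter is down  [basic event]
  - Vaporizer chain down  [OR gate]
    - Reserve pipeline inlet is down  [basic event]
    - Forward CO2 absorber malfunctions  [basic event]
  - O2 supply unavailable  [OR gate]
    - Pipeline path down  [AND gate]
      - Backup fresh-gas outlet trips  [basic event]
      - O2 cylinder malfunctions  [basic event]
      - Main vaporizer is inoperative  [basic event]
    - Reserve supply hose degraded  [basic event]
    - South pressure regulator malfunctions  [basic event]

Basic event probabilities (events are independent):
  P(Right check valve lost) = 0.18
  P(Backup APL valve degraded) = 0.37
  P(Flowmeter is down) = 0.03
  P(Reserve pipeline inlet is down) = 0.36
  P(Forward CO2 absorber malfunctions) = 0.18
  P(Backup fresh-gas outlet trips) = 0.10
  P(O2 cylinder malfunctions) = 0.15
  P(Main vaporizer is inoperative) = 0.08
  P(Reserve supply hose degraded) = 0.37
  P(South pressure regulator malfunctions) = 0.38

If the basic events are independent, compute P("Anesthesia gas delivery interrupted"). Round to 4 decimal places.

P(Breathing circuit fails) [OR] = 1 − (1−0.37) × (1−0.03) = 0.388900
P(Scavenge line inoperative) [OR] = 1 − (1−0.18) × (1−0.388900) = 0.498898
P(Vaporizer chain down) [OR] = 1 − (1−0.36) × (1−0.18) = 0.475200
P(Pipeline path down) [AND] = 0.10 × 0.15 × 0.08 = 0.001200
P(O2 supply unavailable) [OR] = 1 − (1−0.001200) × (1−0.37) × (1−0.38) = 0.609869
P(Anesthesia gas delivery interrupted) [AND] = 0.498898 × 0.475200 × 0.609869 = 0.144586
Rounded to 4 decimal places: P(Anesthesia gas delivery interrupted) ≈ 0.1446.

0.1446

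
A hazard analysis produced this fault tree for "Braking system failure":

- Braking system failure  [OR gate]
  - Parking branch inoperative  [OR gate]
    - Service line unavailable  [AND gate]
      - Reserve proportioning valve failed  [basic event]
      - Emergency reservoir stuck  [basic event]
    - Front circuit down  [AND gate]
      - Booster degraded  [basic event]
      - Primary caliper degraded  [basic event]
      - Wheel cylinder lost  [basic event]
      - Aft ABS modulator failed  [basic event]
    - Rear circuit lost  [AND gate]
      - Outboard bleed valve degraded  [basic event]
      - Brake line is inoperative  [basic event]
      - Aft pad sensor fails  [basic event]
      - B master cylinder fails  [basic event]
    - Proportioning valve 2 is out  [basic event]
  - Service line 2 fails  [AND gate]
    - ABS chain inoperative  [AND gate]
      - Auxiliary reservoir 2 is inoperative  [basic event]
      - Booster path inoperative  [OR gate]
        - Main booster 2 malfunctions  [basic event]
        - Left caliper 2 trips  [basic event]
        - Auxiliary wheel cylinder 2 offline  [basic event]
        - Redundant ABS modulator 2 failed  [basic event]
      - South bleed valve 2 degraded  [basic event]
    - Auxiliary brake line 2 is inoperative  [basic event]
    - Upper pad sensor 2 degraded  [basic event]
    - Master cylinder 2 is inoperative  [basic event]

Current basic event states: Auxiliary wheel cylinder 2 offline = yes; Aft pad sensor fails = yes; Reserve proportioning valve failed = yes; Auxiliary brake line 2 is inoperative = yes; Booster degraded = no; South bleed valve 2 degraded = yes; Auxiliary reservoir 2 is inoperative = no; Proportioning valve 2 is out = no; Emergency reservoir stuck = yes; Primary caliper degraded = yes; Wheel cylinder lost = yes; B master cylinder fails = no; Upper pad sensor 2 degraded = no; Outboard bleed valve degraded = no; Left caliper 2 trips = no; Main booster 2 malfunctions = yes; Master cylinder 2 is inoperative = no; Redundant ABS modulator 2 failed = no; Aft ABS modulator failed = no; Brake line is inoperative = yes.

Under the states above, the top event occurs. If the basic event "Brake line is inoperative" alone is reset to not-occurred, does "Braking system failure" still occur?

Counterfactual: set "Brake line is inoperative" to not occurred.
Service line unavailable [AND]: Reserve proportioning valve failed=occurs, Emergency reservoir stuck=occurs → all inputs occur → occurs.
Front circuit down [AND]: Booster degraded=not, Primary caliper degraded=occurs, Wheel cylinder lost=occurs, Aft ABS modulator failed=not → not all inputs occur → does not occur.
Rear circuit lost [AND]: Outboard bleed valve degraded=not, Brake line is inoperative=not, Aft pad sensor fails=occurs, B master cylinder fails=not → not all inputs occur → does not occur.
Parking branch inoperative [OR]: Service line unavailable=occurs, Front circuit down=not, Rear circuit lost=not, Proportioning valve 2 is out=not → at least one input occurs → occurs.
Booster path inoperative [OR]: Main booster 2 malfunctions=occurs, Left caliper 2 trips=not, Auxiliary wheel cylinder 2 offline=occurs, Redundant ABS modulator 2 failed=not → at least one input occurs → occurs.
ABS chain inoperative [AND]: Auxiliary reservoir 2 is inoperative=not, Booster path inoperative=occurs, South bleed valve 2 degraded=occurs → not all inputs occur → does not occur.
Service line 2 fails [AND]: ABS chain inoperative=not, Auxiliary brake line 2 is inoperative=occurs, Upper pad sensor 2 degraded=not, Master cylinder 2 is inoperative=not → not all inputs occur → does not occur.
Braking system failure [OR]: Parking branch inoperative=occurs, Service line 2 fails=not → at least one input occurs → occurs.

Yes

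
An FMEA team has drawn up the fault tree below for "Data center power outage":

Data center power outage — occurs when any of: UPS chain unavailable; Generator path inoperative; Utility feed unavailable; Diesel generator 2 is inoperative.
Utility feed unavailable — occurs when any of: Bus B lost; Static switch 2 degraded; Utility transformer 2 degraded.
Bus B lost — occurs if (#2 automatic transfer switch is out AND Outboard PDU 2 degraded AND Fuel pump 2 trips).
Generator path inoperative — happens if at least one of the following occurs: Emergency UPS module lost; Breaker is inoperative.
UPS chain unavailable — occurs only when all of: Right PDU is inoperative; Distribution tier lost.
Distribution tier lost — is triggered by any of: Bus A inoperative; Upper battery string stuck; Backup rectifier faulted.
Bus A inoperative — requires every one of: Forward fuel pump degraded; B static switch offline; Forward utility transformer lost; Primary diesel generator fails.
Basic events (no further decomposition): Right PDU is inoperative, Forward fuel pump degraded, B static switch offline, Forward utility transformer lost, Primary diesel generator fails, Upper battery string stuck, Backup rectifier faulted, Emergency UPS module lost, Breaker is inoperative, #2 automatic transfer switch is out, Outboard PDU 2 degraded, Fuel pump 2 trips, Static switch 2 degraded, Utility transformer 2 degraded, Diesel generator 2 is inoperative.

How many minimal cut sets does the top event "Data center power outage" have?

Bus A inoperative [AND]: one cut set from each child combined → 1 × 1 × 1 × 1 = 1 cut set(s).
Distribution tier lost [OR]: union of children's cut sets → 3 cut set(s).
UPS chain unavailable [AND]: one cut set from each child combined → 1 × 3 = 3 cut set(s).
Generator path inoperative [OR]: union of children's cut sets → 2 cut set(s).
Bus B lost [AND]: one cut set from each child combined → 1 × 1 × 1 = 1 cut set(s).
Utility feed unavailable [OR]: union of children's cut sets → 3 cut set(s).
Data center power outage [OR]: union of children's cut sets → 9 cut set(s).
Minimal cut sets: {B static switch offline, Forward fuel pump degraded, Forward utility transformer lost, Primary diesel generator fails, Right PDU is inoperative}; {Right PDU is inoperative, Upper battery string stuck}; {Backup rectifier faulted, Right PDU is inoperative}; {Emergency UPS module lost}; {Breaker is inoperative}; {#2 automatic transfer switch is out, Fuel pump 2 trips, Outboard PDU 2 degraded}; {Static switch 2 degraded}; {Utility transformer 2 degraded}; {Diesel generator 2 is inoperative}.

9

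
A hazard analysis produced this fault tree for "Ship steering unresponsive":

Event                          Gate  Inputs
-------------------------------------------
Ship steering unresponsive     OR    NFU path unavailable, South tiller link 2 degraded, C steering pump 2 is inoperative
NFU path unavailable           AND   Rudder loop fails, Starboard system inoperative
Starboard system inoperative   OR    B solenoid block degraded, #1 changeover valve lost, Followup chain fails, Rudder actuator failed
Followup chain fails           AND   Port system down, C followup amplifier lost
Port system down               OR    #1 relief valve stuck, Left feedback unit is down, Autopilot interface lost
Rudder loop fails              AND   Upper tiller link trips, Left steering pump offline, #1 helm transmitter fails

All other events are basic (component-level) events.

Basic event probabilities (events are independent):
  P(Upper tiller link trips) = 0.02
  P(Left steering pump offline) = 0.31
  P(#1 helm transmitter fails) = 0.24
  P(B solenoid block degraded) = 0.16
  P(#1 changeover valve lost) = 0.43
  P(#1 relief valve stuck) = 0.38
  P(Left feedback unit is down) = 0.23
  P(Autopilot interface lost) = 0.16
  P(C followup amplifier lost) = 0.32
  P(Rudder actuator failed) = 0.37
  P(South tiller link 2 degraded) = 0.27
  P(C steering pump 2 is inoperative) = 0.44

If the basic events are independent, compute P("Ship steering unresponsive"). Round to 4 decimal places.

P(Rudder loop fails) [AND] = 0.02 × 0.31 × 0.24 = 0.001488
P(Port system down) [OR] = 1 − (1−0.38) × (1−0.23) × (1−0.16) = 0.598984
P(Followup chain fails) [AND] = 0.598984 × 0.32 = 0.191675
P(Starboard system inoperative) [OR] = 1 − (1−0.16) × (1−0.43) × (1−0.191675) × (1−0.37) = 0.756174
P(NFU path unavailable) [AND] = 0.001488 × 0.756174 = 0.001125
P(Ship steering unresponsive) [OR] = 1 − (1−0.001125) × (1−0.27) × (1−0.44) = 0.591660
Rounded to 4 decimal places: P(Ship steering unresponsive) ≈ 0.5917.

0.5917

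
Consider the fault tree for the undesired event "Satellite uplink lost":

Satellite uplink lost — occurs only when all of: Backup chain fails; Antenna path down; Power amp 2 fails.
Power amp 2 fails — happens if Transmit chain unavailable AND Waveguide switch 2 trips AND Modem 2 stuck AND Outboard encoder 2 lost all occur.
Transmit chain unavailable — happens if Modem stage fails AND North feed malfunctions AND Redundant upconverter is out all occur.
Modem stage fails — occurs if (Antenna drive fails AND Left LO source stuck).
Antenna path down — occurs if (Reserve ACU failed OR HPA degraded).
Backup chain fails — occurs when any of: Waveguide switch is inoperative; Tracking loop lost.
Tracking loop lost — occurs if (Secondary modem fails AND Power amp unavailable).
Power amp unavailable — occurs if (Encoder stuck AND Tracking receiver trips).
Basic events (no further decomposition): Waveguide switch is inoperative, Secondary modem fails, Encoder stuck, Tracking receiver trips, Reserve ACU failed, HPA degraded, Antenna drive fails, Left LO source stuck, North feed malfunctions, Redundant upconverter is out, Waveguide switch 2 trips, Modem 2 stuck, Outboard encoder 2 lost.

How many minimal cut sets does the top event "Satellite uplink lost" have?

Power amp unavailable [AND]: one cut set from each child combined → 1 × 1 = 1 cut set(s).
Tracking loop lost [AND]: one cut set from each child combined → 1 × 1 = 1 cut set(s).
Backup chain fails [OR]: union of children's cut sets → 2 cut set(s).
Antenna path down [OR]: union of children's cut sets → 2 cut set(s).
Modem stage fails [AND]: one cut set from each child combined → 1 × 1 = 1 cut set(s).
Transmit chain unavailable [AND]: one cut set from each child combined → 1 × 1 × 1 = 1 cut set(s).
Power amp 2 fails [AND]: one cut set from each child combined → 1 × 1 × 1 × 1 = 1 cut set(s).
Satellite uplink lost [AND]: one cut set from each child combined → 2 × 2 × 1 = 4 cut set(s).
Minimal cut sets: {Antenna drive fails, Left LO source stuck, Modem 2 stuck, North feed malfunctions, Outboard encoder 2 lost, Redundant upconverter is out, Reserve ACU failed, Waveguide switch 2 trips, Waveguide switch is inoperative}; {Antenna drive fails, HPA degraded, Left LO source stuck, Modem 2 stuck, North feed malfunctions, Outboard encoder 2 lost, Redundant upconverter is out, Waveguide switch 2 trips, Waveguide switch is inoperative}; {Antenna drive fails, Encoder stuck, Left LO source stuck, Modem 2 stuck, North feed malfunctions, Outboard encoder 2 lost, Redundant upconverter is out, Reserve ACU failed, Secondary modem fails, Tracking receiver trips, Waveguide switch 2 trips}; {Antenna drive fails, Encoder stuck, HPA degraded, Left LO source stuck, Modem 2 stuck, North feed malfunctions, Outboard encoder 2 lost, Redundant upconverter is out, Secondary modem fails, Tracking receiver trips, Waveguide switch 2 trips}.

4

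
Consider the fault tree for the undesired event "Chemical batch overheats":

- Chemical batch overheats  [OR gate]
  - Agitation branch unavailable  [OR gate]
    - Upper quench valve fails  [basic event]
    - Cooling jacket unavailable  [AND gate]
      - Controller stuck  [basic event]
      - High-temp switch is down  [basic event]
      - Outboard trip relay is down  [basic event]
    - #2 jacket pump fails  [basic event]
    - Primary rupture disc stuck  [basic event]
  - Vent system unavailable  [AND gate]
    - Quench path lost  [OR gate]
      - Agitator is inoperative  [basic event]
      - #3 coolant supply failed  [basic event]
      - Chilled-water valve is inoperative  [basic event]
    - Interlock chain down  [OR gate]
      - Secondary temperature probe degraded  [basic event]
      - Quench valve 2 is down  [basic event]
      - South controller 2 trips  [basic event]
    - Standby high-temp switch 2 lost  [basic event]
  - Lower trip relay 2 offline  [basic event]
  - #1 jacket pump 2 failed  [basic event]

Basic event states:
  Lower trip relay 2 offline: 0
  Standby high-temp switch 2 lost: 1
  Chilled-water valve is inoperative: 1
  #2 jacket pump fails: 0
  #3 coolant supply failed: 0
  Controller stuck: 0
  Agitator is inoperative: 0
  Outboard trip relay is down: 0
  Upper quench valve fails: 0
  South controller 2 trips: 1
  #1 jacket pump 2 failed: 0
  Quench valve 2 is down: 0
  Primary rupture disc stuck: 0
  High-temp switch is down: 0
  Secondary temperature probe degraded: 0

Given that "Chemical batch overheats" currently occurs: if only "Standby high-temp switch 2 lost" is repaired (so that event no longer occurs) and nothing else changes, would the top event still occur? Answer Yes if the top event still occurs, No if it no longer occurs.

Counterfactual: set "Standby high-temp switch 2 lost" to not occurred.
Cooling jacket unavailable [AND]: Controller stuck=not, High-temp switch is down=not, Outboard trip relay is down=not → not all inputs occur → does not occur.
Agitation branch unavailable [OR]: Upper quench valve fails=not, Cooling jacket unavailable=not, #2 jacket pump fails=not, Primary rupture disc stuck=not → no input occurs → does not occur.
Quench path lost [OR]: Agitator is inoperative=not, #3 coolant supply failed=not, Chilled-water valve is inoperative=occurs → at least one input occurs → occurs.
Interlock chain down [OR]: Secondary temperature probe degraded=not, Quench valve 2 is down=not, South controller 2 trips=occurs → at least one input occurs → occurs.
Vent system unavailable [AND]: Quench path lost=occurs, Interlock chain down=occurs, Standby high-temp switch 2 lost=not → not all inputs occur → does not occur.
Chemical batch overheats [OR]: Agitation branch unavailable=not, Vent system unavailable=not, Lower trip relay 2 offline=not, #1 jacket pump 2 failed=not → no input occurs → does not occur.

No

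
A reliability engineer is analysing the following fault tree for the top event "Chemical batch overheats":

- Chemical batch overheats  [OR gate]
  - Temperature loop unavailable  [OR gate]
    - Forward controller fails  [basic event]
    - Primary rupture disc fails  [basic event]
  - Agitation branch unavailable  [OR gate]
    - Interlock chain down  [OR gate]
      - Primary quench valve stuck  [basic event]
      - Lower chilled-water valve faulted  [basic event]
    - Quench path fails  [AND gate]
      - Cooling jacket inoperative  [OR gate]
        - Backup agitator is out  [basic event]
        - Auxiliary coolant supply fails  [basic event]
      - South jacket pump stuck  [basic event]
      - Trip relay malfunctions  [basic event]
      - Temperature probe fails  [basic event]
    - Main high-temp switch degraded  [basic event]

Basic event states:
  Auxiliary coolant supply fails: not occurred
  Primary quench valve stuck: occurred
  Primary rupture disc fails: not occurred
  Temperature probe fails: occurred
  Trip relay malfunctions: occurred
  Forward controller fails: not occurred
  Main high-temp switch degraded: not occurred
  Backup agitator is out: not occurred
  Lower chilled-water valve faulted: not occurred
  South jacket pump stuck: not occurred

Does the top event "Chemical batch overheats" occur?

Yes

Temperature loop unavailable [OR]: Forward controller fails=not, Primary rupture disc fails=not → no input occurs → does not occur.
Interlock chain down [OR]: Primary quench valve stuck=occurs, Lower chilled-water valve faulted=not → at least one input occurs → occurs.
Cooling jacket inoperative [OR]: Backup agitator is out=not, Auxiliary coolant supply fails=not → no input occurs → does not occur.
Quench path fails [AND]: Cooling jacket inoperative=not, South jacket pump stuck=not, Trip relay malfunctions=occurs, Temperature probe fails=occurs → not all inputs occur → does not occur.
Agitation branch unavailable [OR]: Interlock chain down=occurs, Quench path fails=not, Main high-temp switch degraded=not → at least one input occurs → occurs.
Chemical batch overheats [OR]: Temperature loop unavailable=not, Agitation branch unavailable=occurs → at least one input occurs → occurs.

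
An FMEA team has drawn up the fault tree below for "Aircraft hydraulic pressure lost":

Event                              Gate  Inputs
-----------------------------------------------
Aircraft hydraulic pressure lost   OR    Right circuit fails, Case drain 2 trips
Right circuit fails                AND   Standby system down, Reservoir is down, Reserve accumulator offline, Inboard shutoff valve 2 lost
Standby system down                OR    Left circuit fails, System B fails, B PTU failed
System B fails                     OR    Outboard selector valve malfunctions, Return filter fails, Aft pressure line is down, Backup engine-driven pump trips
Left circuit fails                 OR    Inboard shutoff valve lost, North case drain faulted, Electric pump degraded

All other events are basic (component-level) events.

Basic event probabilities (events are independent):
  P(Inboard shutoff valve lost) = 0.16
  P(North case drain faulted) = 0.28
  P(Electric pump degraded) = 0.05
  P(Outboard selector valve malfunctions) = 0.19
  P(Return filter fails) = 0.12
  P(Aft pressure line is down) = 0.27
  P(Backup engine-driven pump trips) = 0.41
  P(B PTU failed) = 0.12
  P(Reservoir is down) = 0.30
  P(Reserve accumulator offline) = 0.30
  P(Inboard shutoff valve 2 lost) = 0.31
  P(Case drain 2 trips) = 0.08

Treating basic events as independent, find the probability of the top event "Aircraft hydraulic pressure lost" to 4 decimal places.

P(Left circuit fails) [OR] = 1 − (1−0.16) × (1−0.28) × (1−0.05) = 0.425440
P(System B fails) [OR] = 1 − (1−0.19) × (1−0.12) × (1−0.27) × (1−0.41) = 0.692997
P(Standby system down) [OR] = 1 − (1−0.425440) × (1−0.692997) × (1−0.12) = 0.844775
P(Right circuit fails) [AND] = 0.844775 × 0.30 × 0.30 × 0.31 = 0.023569
P(Aircraft hydraulic pressure lost) [OR] = 1 − (1−0.023569) × (1−0.08) = 0.101683
Rounded to 4 decimal places: P(Aircraft hydraulic pressure lost) ≈ 0.1017.

0.1017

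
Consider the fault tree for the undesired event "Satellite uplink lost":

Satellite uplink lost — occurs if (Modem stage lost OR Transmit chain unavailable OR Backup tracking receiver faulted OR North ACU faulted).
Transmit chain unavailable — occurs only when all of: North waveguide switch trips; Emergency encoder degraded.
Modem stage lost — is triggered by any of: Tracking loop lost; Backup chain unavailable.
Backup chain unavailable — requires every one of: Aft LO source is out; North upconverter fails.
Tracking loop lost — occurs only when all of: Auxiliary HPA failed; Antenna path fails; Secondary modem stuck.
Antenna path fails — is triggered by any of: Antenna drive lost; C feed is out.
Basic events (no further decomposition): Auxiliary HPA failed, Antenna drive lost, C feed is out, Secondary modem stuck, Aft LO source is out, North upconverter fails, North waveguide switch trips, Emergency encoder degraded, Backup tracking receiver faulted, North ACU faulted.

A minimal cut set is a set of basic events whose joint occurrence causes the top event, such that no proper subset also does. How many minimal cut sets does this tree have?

Antenna path fails [OR]: union of children's cut sets → 2 cut set(s).
Tracking loop lost [AND]: one cut set from each child combined → 1 × 2 × 1 = 2 cut set(s).
Backup chain unavailable [AND]: one cut set from each child combined → 1 × 1 = 1 cut set(s).
Modem stage lost [OR]: union of children's cut sets → 3 cut set(s).
Transmit chain unavailable [AND]: one cut set from each child combined → 1 × 1 = 1 cut set(s).
Satellite uplink lost [OR]: union of children's cut sets → 6 cut set(s).
Minimal cut sets: {Antenna drive lost, Auxiliary HPA failed, Secondary modem stuck}; {Auxiliary HPA failed, C feed is out, Secondary modem stuck}; {Aft LO source is out, North upconverter fails}; {Emergency encoder degraded, North waveguide switch trips}; {Backup tracking receiver faulted}; {North ACU faulted}.

6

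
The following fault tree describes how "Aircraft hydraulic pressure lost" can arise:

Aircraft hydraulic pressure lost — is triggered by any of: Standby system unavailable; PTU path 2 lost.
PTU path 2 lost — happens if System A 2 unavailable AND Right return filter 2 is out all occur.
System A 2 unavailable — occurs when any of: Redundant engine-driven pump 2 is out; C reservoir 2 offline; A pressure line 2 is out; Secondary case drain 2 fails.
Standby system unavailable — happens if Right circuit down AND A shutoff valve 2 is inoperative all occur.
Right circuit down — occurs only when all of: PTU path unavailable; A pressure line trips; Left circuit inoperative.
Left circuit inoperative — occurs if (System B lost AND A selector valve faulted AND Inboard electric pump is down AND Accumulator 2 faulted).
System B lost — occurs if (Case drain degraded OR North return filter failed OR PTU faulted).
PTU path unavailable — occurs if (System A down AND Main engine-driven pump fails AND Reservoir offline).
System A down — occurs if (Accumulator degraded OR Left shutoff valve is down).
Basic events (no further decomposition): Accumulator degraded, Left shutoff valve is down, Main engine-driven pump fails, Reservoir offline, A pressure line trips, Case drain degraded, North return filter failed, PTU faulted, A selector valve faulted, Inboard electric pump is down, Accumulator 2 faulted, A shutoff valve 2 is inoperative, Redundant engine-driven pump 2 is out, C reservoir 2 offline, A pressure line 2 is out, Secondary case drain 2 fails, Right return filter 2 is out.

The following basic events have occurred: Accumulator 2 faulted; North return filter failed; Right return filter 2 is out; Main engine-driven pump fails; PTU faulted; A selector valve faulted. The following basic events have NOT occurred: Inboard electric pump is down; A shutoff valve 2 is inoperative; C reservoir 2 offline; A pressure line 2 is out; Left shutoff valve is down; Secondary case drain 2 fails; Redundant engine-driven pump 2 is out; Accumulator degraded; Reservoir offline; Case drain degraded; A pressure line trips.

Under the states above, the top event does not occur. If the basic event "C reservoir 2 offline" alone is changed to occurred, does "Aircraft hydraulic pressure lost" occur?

Counterfactual: set "C reservoir 2 offline" to occurred.
System A down [OR]: Accumulator degraded=not, Left shutoff valve is down=not → no input occurs → does not occur.
PTU path unavailable [AND]: System A down=not, Main engine-driven pump fails=occurs, Reservoir offline=not → not all inputs occur → does not occur.
System B lost [OR]: Case drain degraded=not, North return filter failed=occurs, PTU faulted=occurs → at least one input occurs → occurs.
Left circuit inoperative [AND]: System B lost=occurs, A selector valve faulted=occurs, Inboard electric pump is down=not, Accumulator 2 faulted=occurs → not all inputs occur → does not occur.
Right circuit down [AND]: PTU path unavailable=not, A pressure line trips=not, Left circuit inoperative=not → not all inputs occur → does not occur.
Standby system unavailable [AND]: Right circuit down=not, A shutoff valve 2 is inoperative=not → not all inputs occur → does not occur.
System A 2 unavailable [OR]: Redundant engine-driven pump 2 is out=not, C reservoir 2 offline=occurs, A pressure line 2 is out=not, Secondary case drain 2 fails=not → at least one input occurs → occurs.
PTU path 2 lost [AND]: System A 2 unavailable=occurs, Right return filter 2 is out=occurs → all inputs occur → occurs.
Aircraft hydraulic pressure lost [OR]: Standby system unavailable=not, PTU path 2 lost=occurs → at least one input occurs → occurs.

Yes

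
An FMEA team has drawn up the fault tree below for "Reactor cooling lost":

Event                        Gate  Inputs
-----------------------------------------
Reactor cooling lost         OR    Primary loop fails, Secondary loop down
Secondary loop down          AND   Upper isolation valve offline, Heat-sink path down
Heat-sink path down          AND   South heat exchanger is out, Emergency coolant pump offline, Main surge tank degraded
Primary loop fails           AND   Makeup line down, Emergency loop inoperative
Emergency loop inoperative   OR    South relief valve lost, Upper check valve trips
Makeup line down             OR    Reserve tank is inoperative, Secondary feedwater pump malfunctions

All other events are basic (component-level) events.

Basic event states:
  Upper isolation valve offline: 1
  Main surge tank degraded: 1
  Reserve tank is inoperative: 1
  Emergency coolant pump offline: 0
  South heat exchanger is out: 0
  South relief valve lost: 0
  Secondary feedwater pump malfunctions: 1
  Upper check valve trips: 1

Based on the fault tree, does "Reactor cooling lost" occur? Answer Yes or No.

Makeup line down [OR]: Reserve tank is inoperative=occurs, Secondary feedwater pump malfunctions=occurs → at least one input occurs → occurs.
Emergency loop inoperative [OR]: South relief valve lost=not, Upper check valve trips=occurs → at least one input occurs → occurs.
Primary loop fails [AND]: Makeup line down=occurs, Emergency loop inoperative=occurs → all inputs occur → occurs.
Heat-sink path down [AND]: South heat exchanger is out=not, Emergency coolant pump offline=not, Main surge tank degraded=occurs → not all inputs occur → does not occur.
Secondary loop down [AND]: Upper isolation valve offline=occurs, Heat-sink path down=not → not all inputs occur → does not occur.
Reactor cooling lost [OR]: Primary loop fails=occurs, Secondary loop down=not → at least one input occurs → occurs.

Yes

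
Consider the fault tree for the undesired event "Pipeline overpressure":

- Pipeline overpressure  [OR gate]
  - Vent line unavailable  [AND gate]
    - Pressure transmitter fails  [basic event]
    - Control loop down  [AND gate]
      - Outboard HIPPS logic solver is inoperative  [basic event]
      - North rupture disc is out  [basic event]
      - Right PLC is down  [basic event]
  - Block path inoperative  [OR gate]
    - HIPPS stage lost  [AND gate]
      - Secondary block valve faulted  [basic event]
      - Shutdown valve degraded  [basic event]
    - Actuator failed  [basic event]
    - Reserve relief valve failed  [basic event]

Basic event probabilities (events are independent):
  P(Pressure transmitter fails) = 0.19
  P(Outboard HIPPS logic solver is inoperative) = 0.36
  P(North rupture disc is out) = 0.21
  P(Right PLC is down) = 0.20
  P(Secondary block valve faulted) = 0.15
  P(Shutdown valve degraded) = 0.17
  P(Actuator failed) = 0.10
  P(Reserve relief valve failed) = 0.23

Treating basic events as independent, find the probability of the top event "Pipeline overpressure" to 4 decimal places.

0.3266

P(Control loop down) [AND] = 0.36 × 0.21 × 0.20 = 0.015120
P(Vent line unavailable) [AND] = 0.19 × 0.015120 = 0.002873
P(HIPPS stage lost) [AND] = 0.15 × 0.17 = 0.025500
P(Block path inoperative) [OR] = 1 − (1−0.025500) × (1−0.10) × (1−0.23) = 0.324672
P(Pipeline overpressure) [OR] = 1 − (1−0.002873) × (1−0.324672) = 0.326612
Rounded to 4 decimal places: P(Pipeline overpressure) ≈ 0.3266.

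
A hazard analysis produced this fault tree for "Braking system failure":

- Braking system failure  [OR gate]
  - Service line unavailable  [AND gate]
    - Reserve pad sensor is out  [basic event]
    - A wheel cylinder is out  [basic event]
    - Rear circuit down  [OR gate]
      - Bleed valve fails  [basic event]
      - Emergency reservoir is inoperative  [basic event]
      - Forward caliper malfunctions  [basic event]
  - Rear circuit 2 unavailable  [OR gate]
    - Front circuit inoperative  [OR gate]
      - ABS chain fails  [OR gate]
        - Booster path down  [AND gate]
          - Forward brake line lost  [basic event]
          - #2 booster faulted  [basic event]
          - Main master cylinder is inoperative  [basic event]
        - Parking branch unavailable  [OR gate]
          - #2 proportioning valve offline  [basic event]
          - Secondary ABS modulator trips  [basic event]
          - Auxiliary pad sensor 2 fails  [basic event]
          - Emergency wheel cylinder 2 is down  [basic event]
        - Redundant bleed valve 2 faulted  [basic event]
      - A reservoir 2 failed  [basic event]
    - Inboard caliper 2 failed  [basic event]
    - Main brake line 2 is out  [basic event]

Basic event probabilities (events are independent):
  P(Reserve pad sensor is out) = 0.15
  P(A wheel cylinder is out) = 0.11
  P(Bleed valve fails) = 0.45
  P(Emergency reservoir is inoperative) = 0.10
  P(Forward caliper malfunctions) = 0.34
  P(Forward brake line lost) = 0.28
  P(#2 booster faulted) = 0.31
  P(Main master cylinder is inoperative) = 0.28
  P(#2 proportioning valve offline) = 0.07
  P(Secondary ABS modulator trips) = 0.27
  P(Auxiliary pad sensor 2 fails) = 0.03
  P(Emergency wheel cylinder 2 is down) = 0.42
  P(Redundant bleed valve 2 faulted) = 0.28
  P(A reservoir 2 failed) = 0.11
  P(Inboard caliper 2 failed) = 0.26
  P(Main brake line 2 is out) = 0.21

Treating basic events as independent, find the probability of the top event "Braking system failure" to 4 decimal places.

0.8619

P(Rear circuit down) [OR] = 1 − (1−0.45) × (1−0.10) × (1−0.34) = 0.673300
P(Service line unavailable) [AND] = 0.15 × 0.11 × 0.673300 = 0.011109
P(Booster path down) [AND] = 0.28 × 0.31 × 0.28 = 0.024304
P(Parking branch unavailable) [OR] = 1 − (1−0.07) × (1−0.27) × (1−0.03) × (1−0.42) = 0.618051
P(ABS chain fails) [OR] = 1 − (1−0.024304) × (1−0.618051) × (1−0.28) = 0.731680
P(Front circuit inoperative) [OR] = 1 − (1−0.731680) × (1−0.11) = 0.761195
P(Rear circuit 2 unavailable) [OR] = 1 − (1−0.761195) × (1−0.26) × (1−0.21) = 0.860395
P(Braking system failure) [OR] = 1 − (1−0.011109) × (1−0.860395) = 0.861946
Rounded to 4 decimal places: P(Braking system failure) ≈ 0.8619.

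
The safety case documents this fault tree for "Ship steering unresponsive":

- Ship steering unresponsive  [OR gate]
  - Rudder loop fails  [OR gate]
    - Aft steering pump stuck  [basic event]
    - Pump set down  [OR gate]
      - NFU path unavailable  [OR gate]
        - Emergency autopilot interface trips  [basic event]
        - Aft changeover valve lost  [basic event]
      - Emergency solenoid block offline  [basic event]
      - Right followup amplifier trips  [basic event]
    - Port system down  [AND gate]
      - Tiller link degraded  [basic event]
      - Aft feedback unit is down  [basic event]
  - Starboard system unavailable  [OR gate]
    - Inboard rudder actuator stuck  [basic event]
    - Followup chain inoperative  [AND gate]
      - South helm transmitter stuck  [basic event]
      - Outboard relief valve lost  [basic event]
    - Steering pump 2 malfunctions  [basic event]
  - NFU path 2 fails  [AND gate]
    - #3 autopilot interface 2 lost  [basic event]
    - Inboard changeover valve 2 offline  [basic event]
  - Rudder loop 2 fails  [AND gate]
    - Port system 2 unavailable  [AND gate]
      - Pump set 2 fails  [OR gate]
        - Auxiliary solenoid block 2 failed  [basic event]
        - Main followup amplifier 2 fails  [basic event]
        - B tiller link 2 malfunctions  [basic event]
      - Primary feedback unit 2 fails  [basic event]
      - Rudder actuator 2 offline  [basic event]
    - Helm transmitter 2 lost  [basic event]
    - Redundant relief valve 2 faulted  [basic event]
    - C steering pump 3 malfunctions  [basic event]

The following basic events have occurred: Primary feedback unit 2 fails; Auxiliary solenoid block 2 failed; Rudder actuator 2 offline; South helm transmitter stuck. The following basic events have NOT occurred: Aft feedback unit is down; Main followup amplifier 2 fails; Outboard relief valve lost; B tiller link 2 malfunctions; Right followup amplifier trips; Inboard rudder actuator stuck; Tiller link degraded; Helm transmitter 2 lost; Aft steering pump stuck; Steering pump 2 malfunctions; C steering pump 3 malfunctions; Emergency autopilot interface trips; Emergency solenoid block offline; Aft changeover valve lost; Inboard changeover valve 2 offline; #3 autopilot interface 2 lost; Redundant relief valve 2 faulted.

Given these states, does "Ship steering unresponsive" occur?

NFU path unavailable [OR]: Emergency autopilot interface trips=not, Aft changeover valve lost=not → no input occurs → does not occur.
Pump set down [OR]: NFU path unavailable=not, Emergency solenoid block offline=not, Right followup amplifier trips=not → no input occurs → does not occur.
Port system down [AND]: Tiller link degraded=not, Aft feedback unit is down=not → not all inputs occur → does not occur.
Rudder loop fails [OR]: Aft steering pump stuck=not, Pump set down=not, Port system down=not → no input occurs → does not occur.
Followup chain inoperative [AND]: South helm transmitter stuck=occurs, Outboard relief valve lost=not → not all inputs occur → does not occur.
Starboard system unavailable [OR]: Inboard rudder actuator stuck=not, Followup chain inoperative=not, Steering pump 2 malfunctions=not → no input occurs → does not occur.
NFU path 2 fails [AND]: #3 autopilot interface 2 lost=not, Inboard changeover valve 2 offline=not → not all inputs occur → does not occur.
Pump set 2 fails [OR]: Auxiliary solenoid block 2 failed=occurs, Main followup amplifier 2 fails=not, B tiller link 2 malfunctions=not → at least one input occurs → occurs.
Port system 2 unavailable [AND]: Pump set 2 fails=occurs, Primary feedback unit 2 fails=occurs, Rudder actuator 2 offline=occurs → all inputs occur → occurs.
Rudder loop 2 fails [AND]: Port system 2 unavailable=occurs, Helm transmitter 2 lost=not, Redundant relief valve 2 faulted=not, C steering pump 3 malfunctions=not → not all inputs occur → does not occur.
Ship steering unresponsive [OR]: Rudder loop fails=not, Starboard system unavailable=not, NFU path 2 fails=not, Rudder loop 2 fails=not → no input occurs → does not occur.

No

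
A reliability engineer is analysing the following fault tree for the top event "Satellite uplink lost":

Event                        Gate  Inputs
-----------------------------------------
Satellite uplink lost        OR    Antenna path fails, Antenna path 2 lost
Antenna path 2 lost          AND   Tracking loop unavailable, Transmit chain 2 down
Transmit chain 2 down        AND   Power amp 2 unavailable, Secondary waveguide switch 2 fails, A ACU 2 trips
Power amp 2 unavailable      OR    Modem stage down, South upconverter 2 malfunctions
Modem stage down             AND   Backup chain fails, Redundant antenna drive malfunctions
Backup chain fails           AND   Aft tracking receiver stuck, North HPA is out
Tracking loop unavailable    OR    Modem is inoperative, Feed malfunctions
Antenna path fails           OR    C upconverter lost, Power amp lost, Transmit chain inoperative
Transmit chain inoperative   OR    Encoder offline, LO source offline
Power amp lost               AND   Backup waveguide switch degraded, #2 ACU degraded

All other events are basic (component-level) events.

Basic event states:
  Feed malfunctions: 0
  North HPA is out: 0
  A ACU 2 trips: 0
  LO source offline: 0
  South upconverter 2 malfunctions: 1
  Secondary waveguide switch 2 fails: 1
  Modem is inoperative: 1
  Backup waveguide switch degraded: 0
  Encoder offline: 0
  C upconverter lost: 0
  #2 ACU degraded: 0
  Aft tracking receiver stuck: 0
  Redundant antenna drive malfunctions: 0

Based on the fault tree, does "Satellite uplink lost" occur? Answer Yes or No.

No

Power amp lost [AND]: Backup waveguide switch degraded=not, #2 ACU degraded=not → not all inputs occur → does not occur.
Transmit chain inoperative [OR]: Encoder offline=not, LO source offline=not → no input occurs → does not occur.
Antenna path fails [OR]: C upconverter lost=not, Power amp lost=not, Transmit chain inoperative=not → no input occurs → does not occur.
Tracking loop unavailable [OR]: Modem is inoperative=occurs, Feed malfunctions=not → at least one input occurs → occurs.
Backup chain fails [AND]: Aft tracking receiver stuck=not, North HPA is out=not → not all inputs occur → does not occur.
Modem stage down [AND]: Backup chain fails=not, Redundant antenna drive malfunctions=not → not all inputs occur → does not occur.
Power amp 2 unavailable [OR]: Modem stage down=not, South upconverter 2 malfunctions=occurs → at least one input occurs → occurs.
Transmit chain 2 down [AND]: Power amp 2 unavailable=occurs, Secondary waveguide switch 2 fails=occurs, A ACU 2 trips=not → not all inputs occur → does not occur.
Antenna path 2 lost [AND]: Tracking loop unavailable=occurs, Transmit chain 2 down=not → not all inputs occur → does not occur.
Satellite uplink lost [OR]: Antenna path fails=not, Antenna path 2 lost=not → no input occurs → does not occur.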